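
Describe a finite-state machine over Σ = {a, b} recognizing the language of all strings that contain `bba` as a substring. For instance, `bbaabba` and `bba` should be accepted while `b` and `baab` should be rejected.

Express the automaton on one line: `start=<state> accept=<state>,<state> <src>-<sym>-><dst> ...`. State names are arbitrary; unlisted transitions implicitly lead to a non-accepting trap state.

start=q0 accept=q3 q0-a->q0 q0-b->q1 q1-a->q0 q1-b->q2 q2-a->q3 q2-b->q2 q3-a->q3 q3-b->q3

States q0..q2 record the length of the longest prefix of `bba` that matches the current input suffix. Reaching q3 means `bba` has been seen, and we stay there forever. Accept from q3.
With 4 states:
        a   b  
>  q0   q0  q1 
   q1   q0  q2 
   q2   q3  q2 
 * q3   q3  q3 
(> = start, * = accepting)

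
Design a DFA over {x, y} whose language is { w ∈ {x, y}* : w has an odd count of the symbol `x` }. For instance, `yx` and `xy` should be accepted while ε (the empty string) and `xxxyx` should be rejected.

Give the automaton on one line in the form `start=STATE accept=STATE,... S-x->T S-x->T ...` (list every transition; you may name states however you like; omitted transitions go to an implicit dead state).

start=A accept=B A-x->B A-y->A B-x->A B-y->B

The only thing that matters is how many `x`s have appeared, reduced mod 2. Use one state per residue: A for 0, …, B for 1. Reading `x` moves to the next residue; anything else stays put. B is accepting.
A 2-state machine:
       x  y 
>  A   B  A 
 * B   A  B 
(> = start, * = accepting)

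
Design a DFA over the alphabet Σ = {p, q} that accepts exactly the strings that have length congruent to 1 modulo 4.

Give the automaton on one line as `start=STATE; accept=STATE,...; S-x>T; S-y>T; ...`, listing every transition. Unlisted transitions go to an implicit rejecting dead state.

start=s0; accept=s1; s0-p>s1; s0-q>s1; s1-p>s2; s1-q>s2; s2-p>s3; s2-q>s3; s3-p>s0; s3-q>s0

Only the length mod 4 matters, so use a 4-cycle: from any state, every input symbol moves to the next state, wrapping s3 back to s0. Mark s1 accepting.
With 4 states:
        p   q  
>  s0   s1  s1 
 * s1   s2  s2 
   s2   s3  s3 
   s3   s0  s0 
(> = start, * = accepting)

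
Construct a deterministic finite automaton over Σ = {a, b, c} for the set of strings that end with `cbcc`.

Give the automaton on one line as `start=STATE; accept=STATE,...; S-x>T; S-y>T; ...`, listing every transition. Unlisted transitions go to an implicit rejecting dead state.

start=s0; accept=s4; s0-a>s0; s0-b>s0; s0-c>s1; s1-a>s0; s1-b>s2; s1-c>s1; s2-a>s0; s2-b>s0; s2-c>s3; s3-a>s0; s3-b>s2; s3-c>s4; s4-a>s0; s4-b>s2; s4-c>s1

Remember how much of `cbcc` the current input suffix matches. State s0 means no match yet; s1 means the last symbol is `c`; s2 means the last 2 symbols are `cb`; s3 means the last 3 symbols are `cbc`; s4 means the last 4 symbols are `cbcc`. Only s4 accepts. On a mismatch, fall back to the longest proper suffix that is still a prefix of `cbcc`.
With 5 states:
        a   b   c  
>  s0   s0  s0  s1 
   s1   s0  s2  s1 
   s2   s0  s0  s3 
   s3   s0  s2  s4 
 * s4   s0  s2  s1 
(> = start, * = accepting)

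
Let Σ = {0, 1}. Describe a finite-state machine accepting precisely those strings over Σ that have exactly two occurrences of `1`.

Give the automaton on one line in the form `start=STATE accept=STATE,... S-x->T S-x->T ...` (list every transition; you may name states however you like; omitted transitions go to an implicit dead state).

Count `1`s, saturating at 3: states q0 through q2 mean 0 through 2 `1`s seen; q3 means more than 2. Each `1` increments (capped at q3); other symbols loop. Accept from {q2}.
A 4-state machine:
        0   1  
>  q0   q0  q1 
   q1   q1  q2 
 * q2   q2  q3 
   q3   q3  q3 
(> = start, * = accepting)

start=q0 accept=q2 q0-0->q0 q0-1->q1 q1-0->q1 q1-1->q2 q2-0->q2 q2-1->q3 q3-0->q3 q3-1->q3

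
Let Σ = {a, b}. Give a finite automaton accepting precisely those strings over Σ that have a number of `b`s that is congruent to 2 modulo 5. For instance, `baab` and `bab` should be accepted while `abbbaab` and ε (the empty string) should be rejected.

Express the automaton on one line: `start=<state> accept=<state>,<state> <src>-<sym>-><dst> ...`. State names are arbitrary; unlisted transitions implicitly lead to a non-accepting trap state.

The only thing that matters is how many `b`s have appeared, reduced mod 5. Use one state per residue: q0 for 0, …, q4 for 4. Reading `b` moves to the next residue; anything else stays put. q2 is accepting.
A 5-state machine:
        a   b  
>  q0   q0  q1 
   q1   q1  q2 
 * q2   q2  q3 
   q3   q3  q4 
   q4   q4  q0 
(> = start, * = accepting)

start=q0 accept=q2 q0-a->q0 q0-b->q1 q1-a->q1 q1-b->q2 q2-a->q2 q2-b->q3 q3-a->q3 q3-b->q4 q4-a->q4 q4-b->q0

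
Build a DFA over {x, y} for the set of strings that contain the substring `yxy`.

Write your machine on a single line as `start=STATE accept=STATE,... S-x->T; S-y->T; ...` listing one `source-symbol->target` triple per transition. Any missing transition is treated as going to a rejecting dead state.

Track how much of `yxy` has been matched so far: state A is no progress, D is the absorbing accept state reached once `yxy` has occurred. Intermediate states record partial matches; on a mismatch, fall back to the longest reusable overlap.
4 states suffice.
       x  y 
>  A   A  B 
   B   C  B 
   C   A  D 
 * D   D  D 
(> = start, * = accepting)

start=A; accept=D; A-x->A; A-y->B; B-x->C; B-y->B; C-x->A; C-y->D; D-x->D; D-y->D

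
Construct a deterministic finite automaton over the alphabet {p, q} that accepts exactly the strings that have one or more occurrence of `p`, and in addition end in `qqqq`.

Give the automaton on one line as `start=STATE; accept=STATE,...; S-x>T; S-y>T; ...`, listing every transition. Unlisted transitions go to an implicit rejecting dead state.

start=A; accept=F; A-p>B; A-q>A; B-p>B; B-q>C; C-p>B; C-q>D; D-p>B; D-q>E; E-p>B; E-q>F; F-p>B; F-q>F

Run two small machines in parallel and take their product. The first has 3 states tracking the count of `p`s, saturating at 2; the second has 5 states tracking how much of the suffix `qqqq` has currently been matched. A product state is a pair (one from each), accepting exactly when both do. Equivalent product states are then merged.
With 6 states:
       p  q 
>  A   B  A 
   B   B  C 
   C   B  D 
   D   B  E 
   E   B  F 
 * F   B  F 
(> = start, * = accepting)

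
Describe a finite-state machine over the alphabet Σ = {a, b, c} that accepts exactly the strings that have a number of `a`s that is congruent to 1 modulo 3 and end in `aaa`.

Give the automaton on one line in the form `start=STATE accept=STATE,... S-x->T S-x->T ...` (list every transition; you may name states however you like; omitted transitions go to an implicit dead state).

start=q0 accept=q5 q0-a->q1 q0-b->q0 q0-c->q0 q1-a->q2 q1-b->q1 q1-c->q1 q2-a->q3 q2-b->q4 q2-c->q4 q3-a->q5 q3-b->q0 q3-c->q0 q4-a->q0 q4-b->q4 q4-c->q4 q5-a->q2 q5-b->q1 q5-c->q1

Run two small machines in parallel and take their product. The first has 3 states tracking the count of `a`s modulo 3; the second has 4 states tracking how much of the suffix `aaa` has currently been matched. A product state is a pair (one from each), accepting exactly when both do. After merging equivalent states the machine shrinks.
6 states suffice.
        a   b   c  
>  q0   q1  q0  q0 
   q1   q2  q1  q1 
   q2   q3  q4  q4 
   q3   q5  q0  q0 
   q4   q0  q4  q4 
 * q5   q2  q1  q1 
(> = start, * = accepting)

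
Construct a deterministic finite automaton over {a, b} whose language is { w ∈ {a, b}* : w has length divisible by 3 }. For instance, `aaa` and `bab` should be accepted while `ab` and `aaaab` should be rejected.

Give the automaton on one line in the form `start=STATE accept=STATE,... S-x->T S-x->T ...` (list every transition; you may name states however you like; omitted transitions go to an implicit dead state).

start=S0 accept=S0 S0-a->S1 S0-b->S1 S1-a->S2 S1-b->S2 S2-a->S0 S2-b->S0

Only the length mod 3 matters, so use a 3-cycle: from any state, every input symbol moves to the next state, wrapping S2 back to S0. Mark S0 accepting.
3 states suffice.
        a   b  
>* S0   S1  S1 
   S1   S2  S2 
   S2   S0  S0 
(> = start, * = accepting)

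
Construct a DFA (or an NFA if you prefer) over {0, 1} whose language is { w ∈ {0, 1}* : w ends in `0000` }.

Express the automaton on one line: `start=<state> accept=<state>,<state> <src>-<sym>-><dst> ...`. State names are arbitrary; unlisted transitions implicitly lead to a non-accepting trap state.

Let each state record the length of the longest suffix of the input read so far that is also a prefix of `0000`. s1 means the last symbol is `0`; s2 means the last 2 symbols are `00`; s3 means the last 3 symbols are `000`; s4 means the last 4 symbols are `0000`. Accept only at s4, where the string currently ends in `0000`.
With 5 states:
        0   1  
>  s0   s1  s0 
   s1   s2  s0 
   s2   s3  s0 
   s3   s4  s0 
 * s4   s4  s0 
(> = start, * = accepting)

start=s0 accept=s4 s0-0->s1 s0-1->s0 s1-0->s2 s1-1->s0 s2-0->s3 s2-1->s0 s3-0->s4 s3-1->s0 s4-0->s4 s4-1->s0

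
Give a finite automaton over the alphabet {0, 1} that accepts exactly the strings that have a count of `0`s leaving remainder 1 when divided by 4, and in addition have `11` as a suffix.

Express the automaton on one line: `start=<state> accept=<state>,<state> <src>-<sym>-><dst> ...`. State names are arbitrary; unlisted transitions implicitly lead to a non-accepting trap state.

start=q0 accept=q5 q0-0->q1 q0-1->q0 q1-0->q2 q1-1->q3 q2-0->q4 q2-1->q2 q3-0->q2 q3-1->q5 q4-0->q0 q4-1->q4 q5-0->q2 q5-1->q5

Handle the two conditions separately and then intersect. One (4 states) tracks the count of `0`s modulo 4; the other (3 states) tracks how much of the suffix `11` has currently been matched. Each combined state is a pair, one component from each; accept when both components accept. Equivalent product states are then merged.
        0   1  
>  q0   q1  q0 
   q1   q2  q3 
   q2   q4  q2 
   q3   q2  q5 
   q4   q0  q4 
 * q5   q2  q5 
(> = start, * = accepting)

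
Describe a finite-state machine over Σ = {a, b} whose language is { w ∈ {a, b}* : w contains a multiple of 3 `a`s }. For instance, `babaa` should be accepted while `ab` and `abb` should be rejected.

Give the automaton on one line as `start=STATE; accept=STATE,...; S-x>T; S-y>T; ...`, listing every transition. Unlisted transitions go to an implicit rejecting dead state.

start=s0; accept=s0; s0-a>s1; s0-b>s0; s1-a>s2; s1-b>s1; s2-a>s0; s2-b>s2

Keep the running count of `a`s modulo 3: each `a` advances along the cycle s0 → s1 → s2 → s0 while other symbols loop. Accept at s0.
        a   b  
>* s0   s1  s0 
   s1   s2  s1 
   s2   s0  s2 
(> = start, * = accepting)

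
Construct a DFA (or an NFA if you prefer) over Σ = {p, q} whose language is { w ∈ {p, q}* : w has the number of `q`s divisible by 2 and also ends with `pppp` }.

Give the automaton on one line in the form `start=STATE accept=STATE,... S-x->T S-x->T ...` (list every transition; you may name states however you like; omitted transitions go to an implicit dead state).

start=A accept=H A-p->B A-q->C B-p->D B-q->C C-p->E C-q->A D-p->F D-q->C E-p->G E-q->A F-p->H F-q->C G-p->I G-q->A H-p->H H-q->C I-p->J I-q->A J-p->J J-q->A

Run two small machines in parallel and take their product. The first has 2 states tracking the count of `q`s modulo 2; the second has 5 states tracking how much of the suffix `pppp` has currently been matched. A product state is a pair (one from each), accepting exactly when both do.
A 10-state machine:
       p  q 
>  A   B  C 
   B   D  C 
   C   E  A 
   D   F  C 
   E   G  A 
   F   H  C 
   G   I  A 
 * H   H  C 
   I   J  A 
   J   J  A 
(> = start, * = accepting)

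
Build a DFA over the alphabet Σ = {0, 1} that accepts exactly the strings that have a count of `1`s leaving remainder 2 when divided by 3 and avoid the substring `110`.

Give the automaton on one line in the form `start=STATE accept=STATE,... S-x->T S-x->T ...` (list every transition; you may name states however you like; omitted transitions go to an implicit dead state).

start=A accept=D,E,H A-0->A A-1->B B-0->C B-1->D C-0->C C-1->E D-0->F D-1->G E-0->H E-1->G F-0->F F-1->F G-0->F G-1->I H-0->H H-1->J I-0->F I-1->D J-0->A J-1->I

Run two small machines in parallel and take their product. One (3 states) tracks the count of `1`s modulo 3; the other (4 states) tracks partial matches of the forbidden pattern `110`. Each combined state is a pair, one component from each; accept when both components accept. After merging equivalent states the machine shrinks.
With 10 states:
       0  1 
>  A   A  B 
   B   C  D 
   C   C  E 
 * D   F  G 
 * E   H  G 
   F   F  F 
   G   F  I 
 * H   H  J 
   I   F  D 
   J   A  I 
(> = start, * = accepting)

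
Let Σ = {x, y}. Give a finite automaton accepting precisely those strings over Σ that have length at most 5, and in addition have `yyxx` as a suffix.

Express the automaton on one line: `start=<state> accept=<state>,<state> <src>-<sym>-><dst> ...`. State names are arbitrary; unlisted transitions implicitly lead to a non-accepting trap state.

Build one automaton per condition and run them in lockstep. The first has 7 states tracking the input length, saturating at 6; the second has 5 states tracking how much of the suffix `yyxx` has currently been matched. A product state is a pair (one from each), accepting exactly when both do. Equivalent product states are then merged.
A 9-state machine:
        x   y  
>  s0   s1  s2 
   s1   s3  s4 
   s2   s3  s5 
   s3   s3  s3 
   s4   s3  s6 
   s5   s7  s6 
   s6   s7  s3 
   s7   s8  s3 
 * s8   s3  s3 
(> = start, * = accepting)

start=s0 accept=s8 s0-x->s1 s0-y->s2 s1-x->s3 s1-y->s4 s2-x->s3 s2-y->s5 s3-x->s3 s3-y->s3 s4-x->s3 s4-y->s6 s5-x->s7 s5-y->s6 s6-x->s7 s6-y->s3 s7-x->s8 s7-y->s3 s8-x->s3 s8-y->s3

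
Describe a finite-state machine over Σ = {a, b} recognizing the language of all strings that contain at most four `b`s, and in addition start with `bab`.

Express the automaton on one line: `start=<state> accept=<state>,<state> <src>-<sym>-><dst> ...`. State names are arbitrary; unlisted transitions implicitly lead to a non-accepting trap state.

start=q0 accept=q4,q5,q6 q0-a->q1 q0-b->q2 q1-a->q1 q1-b->q1 q2-a->q3 q2-b->q1 q3-a->q1 q3-b->q4 q4-a->q4 q4-b->q5 q5-a->q5 q5-b->q6 q6-a->q6 q6-b->q1

Handle the two conditions separately and then intersect. One (6 states) tracks the count of `b`s, saturating at 5; the other (5 states) tracks whether the input so far still matches the prefix `bab`. Each combined state is a pair, one component from each; accept when both components accept. Minimizing collapses redundant product states.
A 7-state machine:
        a   b  
>  q0   q1  q2 
   q1   q1  q1 
   q2   q3  q1 
   q3   q1  q4 
 * q4   q4  q5 
 * q5   q5  q6 
 * q6   q6  q1 
(> = start, * = accepting)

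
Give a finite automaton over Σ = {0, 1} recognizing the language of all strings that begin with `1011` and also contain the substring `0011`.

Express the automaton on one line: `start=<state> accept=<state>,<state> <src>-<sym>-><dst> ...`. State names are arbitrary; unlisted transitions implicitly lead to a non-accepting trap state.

start=q0 accept=q9 q0-0->q1 q0-1->q2 q1-0->q1 q1-1->q1 q2-0->q3 q2-1->q1 q3-0->q1 q3-1->q4 q4-0->q1 q4-1->q5 q5-0->q6 q5-1->q5 q6-0->q7 q6-1->q5 q7-0->q7 q7-1->q8 q8-0->q6 q8-1->q9 q9-0->q9 q9-1->q9

Run two small machines in parallel and take their product. One (6 states) tracks whether the input so far still matches the prefix `1011`; the other (5 states) tracks whether and how much of `0011` has been seen. Each combined state is a pair, one component from each; accept when both components accept. Equivalent product states are then merged.
        0   1  
>  q0   q1  q2 
   q1   q1  q1 
   q2   q3  q1 
   q3   q1  q4 
   q4   q1  q5 
   q5   q6  q5 
   q6   q7  q5 
   q7   q7  q8 
   q8   q6  q9 
 * q9   q9  q9 
(> = start, * = accepting)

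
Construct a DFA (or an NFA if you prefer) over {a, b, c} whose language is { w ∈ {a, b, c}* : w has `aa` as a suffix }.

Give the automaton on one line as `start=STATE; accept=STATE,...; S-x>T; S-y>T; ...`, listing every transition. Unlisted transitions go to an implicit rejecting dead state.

start=s0; accept=s2; s0-a>s1; s0-b>s0; s0-c>s0; s1-a>s2; s1-b>s0; s1-c>s0; s2-a>s2; s2-b>s0; s2-c>s0

Remember how much of `aa` the current input suffix matches. State s0 means no match yet; s1 means the last symbol is `a`; s2 means the last 2 symbols are `aa`. Only s2 accepts. On a mismatch, fall back to the longest proper suffix that is still a prefix of `aa`.
With 3 states:
        a   b   c  
>  s0   s1  s0  s0 
   s1   s2  s0  s0 
 * s2   s2  s0  s0 
(> = start, * = accepting)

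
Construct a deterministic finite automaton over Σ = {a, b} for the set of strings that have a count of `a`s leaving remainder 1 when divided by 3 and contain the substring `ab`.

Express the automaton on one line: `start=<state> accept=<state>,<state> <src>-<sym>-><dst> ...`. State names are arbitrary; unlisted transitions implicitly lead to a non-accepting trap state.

start=S0 accept=S3 S0-a->S1 S0-b->S0 S1-a->S2 S1-b->S3 S2-a->S4 S2-b->S5 S3-a->S5 S3-b->S3 S4-a->S1 S4-b->S6 S5-a->S6 S5-b->S5 S6-a->S3 S6-b->S6

Run two small machines in parallel and take their product. One (3 states) tracks the count of `a`s modulo 3; the other (3 states) tracks whether and how much of `ab` has been seen. Each combined state is a pair, one component from each; accept when both components accept.
With 7 states:
        a   b  
>  S0   S1  S0 
   S1   S2  S3 
   S2   S4  S5 
 * S3   S5  S3 
   S4   S1  S6 
   S5   S6  S5 
   S6   S3  S6 
(> = start, * = accepting)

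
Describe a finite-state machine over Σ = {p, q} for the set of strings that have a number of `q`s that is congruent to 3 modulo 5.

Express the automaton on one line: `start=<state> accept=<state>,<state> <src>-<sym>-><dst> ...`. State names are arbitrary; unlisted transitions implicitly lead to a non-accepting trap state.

Keep the running count of `q`s modulo 5: each `q` advances along the cycle s0 → s1 → s2 → s3 → s4 → s0 while other symbols loop. Accept at s3.
5 states suffice.
        p   q  
>  s0   s0  s1 
   s1   s1  s2 
   s2   s2  s3 
 * s3   s3  s4 
   s4   s4  s0 
(> = start, * = accepting)

start=s0 accept=s3 s0-p->s0 s0-q->s1 s1-p->s1 s1-q->s2 s2-p->s2 s2-q->s3 s3-p->s3 s3-q->s4 s4-p->s4 s4-q->s0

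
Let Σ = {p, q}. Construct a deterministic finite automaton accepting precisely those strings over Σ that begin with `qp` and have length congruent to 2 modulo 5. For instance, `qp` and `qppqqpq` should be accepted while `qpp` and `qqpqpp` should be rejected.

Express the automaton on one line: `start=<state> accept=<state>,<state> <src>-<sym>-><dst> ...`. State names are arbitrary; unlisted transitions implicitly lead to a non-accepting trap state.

start=S0 accept=S4 S0-p->S1 S0-q->S2 S1-p->S3 S1-q->S3 S2-p->S4 S2-q->S3 S3-p->S5 S3-q->S5 S4-p->S6 S4-q->S6 S5-p->S7 S5-q->S7 S6-p->S8 S6-q->S8 S7-p->S9 S7-q->S9 S8-p->S10 S8-q->S10 S9-p->S1 S9-q->S1 S10-p->S11 S10-q->S11 S11-p->S4 S11-q->S4

Handle the two conditions separately and then intersect. One (4 states) tracks whether the input so far still matches the prefix `qp`; the other (5 states) tracks the input length modulo 5. Each combined state is a pair, one component from each; accept when both components accept.
A 12-state machine:
          p    q  
>  S0     S1   S2 
   S1     S3   S3 
   S2     S4   S3 
   S3     S5   S5 
 * S4     S6   S6 
   S5     S7   S7 
   S6     S8   S8 
   S7     S9   S9 
   S8    S10  S10 
   S9     S1   S1 
   S10   S11  S11 
   S11    S4   S4 
(> = start, * = accepting)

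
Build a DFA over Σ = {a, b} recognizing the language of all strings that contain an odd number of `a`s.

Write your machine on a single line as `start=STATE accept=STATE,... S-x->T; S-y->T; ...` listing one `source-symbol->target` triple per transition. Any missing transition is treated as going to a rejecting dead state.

The only thing that matters is how many `a`s have appeared, reduced mod 2. Use one state per residue: s0 for 0, …, s1 for 1. Reading `a` moves to the next residue; anything else stays put. s1 is accepting.
With 2 states:
        a   b  
>  s0   s1  s0 
 * s1   s0  s1 
(> = start, * = accepting)

start=s0; accept=s1; s0-a->s1; s0-b->s0; s1-a->s0; s1-b->s1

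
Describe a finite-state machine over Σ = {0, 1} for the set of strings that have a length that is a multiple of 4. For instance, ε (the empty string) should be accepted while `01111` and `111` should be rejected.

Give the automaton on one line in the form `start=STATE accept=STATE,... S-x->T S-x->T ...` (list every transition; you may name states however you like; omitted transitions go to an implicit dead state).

start=q0 accept=q0 q0-0->q1 q0-1->q1 q1-0->q2 q1-1->q2 q2-0->q3 q2-1->q3 q3-0->q0 q3-1->q0

Count input length modulo 4: every symbol advances one step around the cycle q0 → q1 → q2 → q3 → q0. Accept at q0.
        0   1  
>* q0   q1  q1 
   q1   q2  q2 
   q2   q3  q3 
   q3   q0  q0 
(> = start, * = accepting)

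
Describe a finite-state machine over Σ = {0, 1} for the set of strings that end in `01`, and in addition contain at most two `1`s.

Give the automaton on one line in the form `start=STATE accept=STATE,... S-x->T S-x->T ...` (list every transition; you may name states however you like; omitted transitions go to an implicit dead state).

start=A accept=D,G A-0->B A-1->C B-0->B B-1->D C-0->E C-1->F D-0->E D-1->F E-0->E E-1->G F-0->F F-1->F G-0->F G-1->F

Build one automaton per condition and run them in lockstep. One (3 states) tracks how much of the suffix `01` has currently been matched; the other (4 states) tracks the count of `1`s, saturating at 3. Each combined state is a pair, one component from each; accept when both components accept. Minimizing collapses redundant product states.
A 7-state machine:
       0  1 
>  A   B  C 
   B   B  D 
   C   E  F 
 * D   E  F 
   E   E  G 
   F   F  F 
 * G   F  F 
(> = start, * = accepting)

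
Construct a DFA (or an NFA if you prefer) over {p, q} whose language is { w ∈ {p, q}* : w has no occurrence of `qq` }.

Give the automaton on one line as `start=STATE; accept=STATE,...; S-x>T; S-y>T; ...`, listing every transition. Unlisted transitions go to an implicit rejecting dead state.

start=s0; accept=s0,s1; s0-p>s0; s0-q>s1; s1-p>s0; s1-q>s2; s2-p>s2; s2-q>s2

Track partial matches of the forbidden pattern `qq`. State s2 is a dead state reached once `qq` has occurred; every other state accepts. s0 means no part of `qq` is currently matched.
A 3-state machine:
        p   q  
>* s0   s0  s1 
 * s1   s0  s2 
   s2   s2  s2 
(> = start, * = accepting)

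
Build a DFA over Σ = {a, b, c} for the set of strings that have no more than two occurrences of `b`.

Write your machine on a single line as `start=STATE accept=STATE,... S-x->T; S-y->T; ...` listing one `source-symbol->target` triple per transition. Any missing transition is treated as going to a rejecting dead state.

Count `b`s, saturating at 3: states S0 through S2 mean 0 through 2 `b`s seen; S3 means more than 2. Each `b` increments (capped at S3); other symbols loop. Accept from {S0, S1, S2}.
A 4-state machine:
        a   b   c  
>* S0   S0  S1  S0 
 * S1   S1  S2  S1 
 * S2   S2  S3  S2 
   S3   S3  S3  S3 
(> = start, * = accepting)

start=S0; accept=S0,S1,S2; S0-a->S0; S0-b->S1; S0-c->S0; S1-a->S1; S1-b->S2; S1-c->S1; S2-a->S2; S2-b->S3; S2-c->S2; S3-a->S3; S3-b->S3; S3-c->S3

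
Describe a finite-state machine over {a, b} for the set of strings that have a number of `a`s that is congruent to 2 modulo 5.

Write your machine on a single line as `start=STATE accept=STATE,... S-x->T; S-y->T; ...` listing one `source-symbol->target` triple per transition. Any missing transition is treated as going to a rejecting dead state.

start=q0; accept=q2; q0-a->q1; q0-b->q0; q1-a->q2; q1-b->q1; q2-a->q3; q2-b->q2; q3-a->q4; q3-b->q3; q4-a->q0; q4-b->q4

The only thing that matters is how many `a`s have appeared, reduced mod 5. Use one state per residue: q0 for 0, …, q4 for 4. Reading `a` moves to the next residue; anything else stays put. q2 is accepting.
        a   b  
>  q0   q1  q0 
   q1   q2  q1 
 * q2   q3  q2 
   q3   q4  q3 
   q4   q0  q4 
(> = start, * = accepting)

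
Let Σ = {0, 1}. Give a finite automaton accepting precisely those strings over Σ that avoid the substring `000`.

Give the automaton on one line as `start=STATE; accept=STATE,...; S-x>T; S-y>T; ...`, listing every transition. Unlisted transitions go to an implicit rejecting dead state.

start=q0; accept=q0,q1,q2; q0-0>q1; q0-1>q0; q1-0>q2; q1-1>q0; q2-0>q3; q2-1>q0; q3-0>q3; q3-1>q3

This is the complement of 'contains `000`'. Use the same substring-matching states — q0 through q3 holding how much of `000` has just been matched — but flip the accepting set: everything except the trap q3 accepts.
        0   1  
>* q0   q1  q0 
 * q1   q2  q0 
 * q2   q3  q0 
   q3   q3  q3 
(> = start, * = accepting)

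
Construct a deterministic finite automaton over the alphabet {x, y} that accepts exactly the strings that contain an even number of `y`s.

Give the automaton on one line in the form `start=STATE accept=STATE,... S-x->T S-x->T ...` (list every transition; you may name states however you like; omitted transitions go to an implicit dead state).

start=q0 accept=q0 q0-x->q0 q0-y->q1 q1-x->q1 q1-y->q0

Keep the running count of `y`s modulo 2: each `y` advances along the cycle q0 → q1 → q0 while other symbols loop. Accept at q0.
        x   y  
>* q0   q0  q1 
   q1   q1  q0 
(> = start, * = accepting)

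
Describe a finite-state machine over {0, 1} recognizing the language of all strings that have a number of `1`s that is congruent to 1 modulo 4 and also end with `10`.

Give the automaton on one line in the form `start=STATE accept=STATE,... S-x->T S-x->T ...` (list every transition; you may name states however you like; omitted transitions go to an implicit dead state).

start=A accept=C A-0->A A-1->B B-0->C B-1->D C-0->E C-1->D D-0->D D-1->F E-0->E E-1->D F-0->F F-1->A

Run two small machines in parallel and take their product. One (4 states) tracks the count of `1`s modulo 4; the other (3 states) tracks how much of the suffix `10` has currently been matched. Each combined state is a pair, one component from each; accept when both components accept. Minimizing collapses redundant product states.
6 states suffice.
       0  1 
>  A   A  B 
   B   C  D 
 * C   E  D 
   D   D  F 
   E   E  D 
   F   F  A 
(> = start, * = accepting)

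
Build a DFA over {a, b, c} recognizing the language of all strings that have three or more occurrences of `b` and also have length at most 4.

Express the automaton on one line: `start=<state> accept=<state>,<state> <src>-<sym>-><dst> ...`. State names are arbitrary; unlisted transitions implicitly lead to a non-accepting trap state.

start=q0 accept=q7,q8 q0-a->q1 q0-b->q2 q0-c->q1 q1-a->q3 q1-b->q4 q1-c->q3 q2-a->q4 q2-b->q5 q2-c->q4 q3-a->q3 q3-b->q3 q3-c->q3 q4-a->q3 q4-b->q6 q4-c->q3 q5-a->q6 q5-b->q7 q5-c->q6 q6-a->q3 q6-b->q8 q6-c->q3 q7-a->q8 q7-b->q8 q7-c->q8 q8-a->q3 q8-b->q3 q8-c->q3

Handle the two conditions separately and then intersect. The first has 5 states tracking the count of `b`s, saturating at 4; the second has 6 states tracking the input length, saturating at 5. A product state is a pair (one from each), accepting exactly when both do. After merging equivalent states the machine shrinks.
A 9-state machine:
        a   b   c  
>  q0   q1  q2  q1 
   q1   q3  q4  q3 
   q2   q4  q5  q4 
   q3   q3  q3  q3 
   q4   q3  q6  q3 
   q5   q6  q7  q6 
   q6   q3  q8  q3 
 * q7   q8  q8  q8 
 * q8   q3  q3  q3 
(> = start, * = accepting)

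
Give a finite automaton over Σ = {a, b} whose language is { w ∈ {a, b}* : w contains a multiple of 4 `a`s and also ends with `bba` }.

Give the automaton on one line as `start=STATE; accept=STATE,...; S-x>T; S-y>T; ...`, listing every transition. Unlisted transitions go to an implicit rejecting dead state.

start=q0; accept=q15; q0-a>q1; q0-b>q2; q1-a>q3; q1-b>q4; q2-a>q1; q2-b>q5; q3-a>q6; q3-b>q7; q4-a>q3; q4-b>q8; q5-a>q9; q5-b>q5; q6-a>q0; q6-b>q10; q7-a>q6; q7-b>q11; q8-a>q12; q8-b>q8; q9-a>q3; q9-b>q4; q10-a>q0; q10-b>q13; q11-a>q14; q11-b>q11; q12-a>q6; q12-b>q7; q13-a>q15; q13-b>q13; q14-a>q0; q14-b>q10; q15-a>q1; q15-b>q2

Handle the two conditions separately and then intersect. One (4 states) tracks the count of `a`s modulo 4; the other (4 states) tracks how much of the suffix `bba` has currently been matched. Each combined state is a pair, one component from each; accept when both components accept.
16 states suffice.
          a    b  
>  q0     q1   q2 
   q1     q3   q4 
   q2     q1   q5 
   q3     q6   q7 
   q4     q3   q8 
   q5     q9   q5 
   q6     q0  q10 
   q7     q6  q11 
   q8    q12   q8 
   q9     q3   q4 
   q10    q0  q13 
   q11   q14  q11 
   q12    q6   q7 
   q13   q15  q13 
   q14    q0  q10 
 * q15    q1   q2 
(> = start, * = accepting)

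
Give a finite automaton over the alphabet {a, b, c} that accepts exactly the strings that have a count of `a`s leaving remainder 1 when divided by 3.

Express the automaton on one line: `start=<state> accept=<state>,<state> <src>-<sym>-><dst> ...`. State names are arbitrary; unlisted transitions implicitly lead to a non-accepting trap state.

start=q0 accept=q1 q0-a->q1 q0-b->q0 q0-c->q0 q1-a->q2 q1-b->q1 q1-c->q1 q2-a->q0 q2-b->q2 q2-c->q2

Keep the running count of `a`s modulo 3: each `a` advances along the cycle q0 → q1 → q2 → q0 while other symbols loop. Accept at q1.
3 states suffice.
        a   b   c  
>  q0   q1  q0  q0 
 * q1   q2  q1  q1 
   q2   q0  q2  q2 
(> = start, * = accepting)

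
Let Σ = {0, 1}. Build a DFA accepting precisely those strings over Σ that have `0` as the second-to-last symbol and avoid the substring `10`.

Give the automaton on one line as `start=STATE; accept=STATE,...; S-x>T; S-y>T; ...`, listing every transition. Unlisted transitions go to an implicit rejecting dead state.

Handle the two conditions separately and then intersect. The first has 7 states tracking the last 2 symbols read; the second has 3 states tracking partial matches of the forbidden pattern `10`. A product state is a pair (one from each), accepting exactly when both do. After merging equivalent states the machine shrinks.
A 5-state machine:
        0   1  
>  S0   S1  S2 
   S1   S3  S4 
   S2   S2  S2 
 * S3   S3  S4 
 * S4   S2  S2 
(> = start, * = accepting)

start=S0; accept=S3,S4; S0-0>S1; S0-1>S2; S1-0>S3; S1-1>S4; S2-0>S2; S2-1>S2; S3-0>S3; S3-1>S4; S4-0>S2; S4-1>S2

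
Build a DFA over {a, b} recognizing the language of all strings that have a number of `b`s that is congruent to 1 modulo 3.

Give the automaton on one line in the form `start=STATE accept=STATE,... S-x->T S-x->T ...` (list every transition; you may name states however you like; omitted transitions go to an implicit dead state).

start=S0 accept=S1 S0-a->S0 S0-b->S1 S1-a->S1 S1-b->S2 S2-a->S2 S2-b->S0

The only thing that matters is how many `b`s have appeared, reduced mod 3. Use one state per residue: S0 for 0, …, S2 for 2. Reading `b` moves to the next residue; anything else stays put. S1 is accepting.
A 3-state machine:
        a   b  
>  S0   S0  S1 
 * S1   S1  S2 
   S2   S2  S0 
(> = start, * = accepting)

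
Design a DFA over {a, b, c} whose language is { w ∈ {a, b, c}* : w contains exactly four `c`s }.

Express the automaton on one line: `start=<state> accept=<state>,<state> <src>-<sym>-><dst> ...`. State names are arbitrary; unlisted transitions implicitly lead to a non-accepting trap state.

start=S0 accept=S4 S0-a->S0 S0-b->S0 S0-c->S1 S1-a->S1 S1-b->S1 S1-c->S2 S2-a->S2 S2-b->S2 S2-c->S3 S3-a->S3 S3-b->S3 S3-c->S4 S4-a->S4 S4-b->S4 S4-c->S5 S5-a->S5 S5-b->S5 S5-c->S5

Only the number of `c`s matters, and only up to 5. Make a chain S0 → S1 → S2 → S3 → S4 → S5 advanced by each `c` (with S5 absorbing); every other symbol self-loops. The accepting set is {S4}.
6 states suffice.
        a   b   c  
>  S0   S0  S0  S1 
   S1   S1  S1  S2 
   S2   S2  S2  S3 
   S3   S3  S3  S4 
 * S4   S4  S4  S5 
   S5   S5  S5  S5 
(> = start, * = accepting)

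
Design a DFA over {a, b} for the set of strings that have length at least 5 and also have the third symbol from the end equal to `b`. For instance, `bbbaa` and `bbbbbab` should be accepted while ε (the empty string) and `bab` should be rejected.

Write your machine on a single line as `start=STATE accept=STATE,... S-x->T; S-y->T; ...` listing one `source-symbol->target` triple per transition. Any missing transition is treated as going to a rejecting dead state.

Build one automaton per condition and run them in lockstep. One (7 states) tracks the input length, saturating at 6; the other (15 states) tracks the last 3 symbols read. Each combined state is a pair, one component from each; accept when both components accept. Minimizing collapses redundant product states.
        a   b  
>  s0   s1  s1 
   s1   s2  s2 
   s2   s2  s3 
   s3   s4  s5 
   s4   s6  s7 
   s5   s8  s9 
 * s6   s2  s3 
 * s7   s4  s5 
 * s8   s6  s7 
 * s9   s8  s9 
(> = start, * = accepting)

start=s0; accept=s6,s7,s8,s9; s0-a->s1; s0-b->s1; s1-a->s2; s1-b->s2; s2-a->s2; s2-b->s3; s3-a->s4; s3-b->s5; s4-a->s6; s4-b->s7; s5-a->s8; s5-b->s9; s6-a->s2; s6-b->s3; s7-a->s4; s7-b->s5; s8-a->s6; s8-b->s7; s9-a->s8; s9-b->s9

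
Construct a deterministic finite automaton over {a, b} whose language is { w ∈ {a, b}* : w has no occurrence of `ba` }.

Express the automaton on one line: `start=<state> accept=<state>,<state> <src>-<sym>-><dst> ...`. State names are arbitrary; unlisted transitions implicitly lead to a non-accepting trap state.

Track partial matches of the forbidden pattern `ba`. State q2 is a dead state reached once `ba` has occurred; every other state accepts. q0 means no part of `ba` is currently matched.
A 3-state machine:
        a   b  
>* q0   q0  q1 
 * q1   q2  q1 
   q2   q2  q2 
(> = start, * = accepting)

start=q0 accept=q0,q1 q0-a->q0 q0-b->q1 q1-a->q2 q1-b->q1 q2-a->q2 q2-b->q2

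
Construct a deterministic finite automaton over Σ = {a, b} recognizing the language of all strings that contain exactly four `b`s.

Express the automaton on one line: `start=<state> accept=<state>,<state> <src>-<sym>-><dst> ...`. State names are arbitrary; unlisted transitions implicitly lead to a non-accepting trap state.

Count `b`s, saturating at 5: states S0 through S4 mean 0 through 4 `b`s seen; S5 means more than 4. Each `b` increments (capped at S5); other symbols loop. Accept from {S4}.
A 6-state machine:
        a   b  
>  S0   S0  S1 
   S1   S1  S2 
   S2   S2  S3 
   S3   S3  S4 
 * S4   S4  S5 
   S5   S5  S5 
(> = start, * = accepting)

start=S0 accept=S4 S0-a->S0 S0-b->S1 S1-a->S1 S1-b->S2 S2-a->S2 S2-b->S3 S3-a->S3 S3-b->S4 S4-a->S4 S4-b->S5 S5-a->S5 S5-b->S5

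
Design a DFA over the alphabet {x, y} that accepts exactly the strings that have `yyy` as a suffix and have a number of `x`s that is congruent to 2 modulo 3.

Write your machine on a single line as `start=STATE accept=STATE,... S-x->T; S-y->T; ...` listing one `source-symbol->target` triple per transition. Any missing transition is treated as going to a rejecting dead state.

Run two small machines in parallel and take their product. The first has 4 states tracking how much of the suffix `yyy` has currently been matched; the second has 3 states tracking the count of `x`s modulo 3. A product state is a pair (one from each), accepting exactly when both do. Equivalent product states are then merged.
With 6 states:
        x   y  
>  s0   s1  s0 
   s1   s2  s1 
   s2   s0  s3 
   s3   s0  s4 
   s4   s0  s5 
 * s5   s0  s5 
(> = start, * = accepting)

start=s0; accept=s5; s0-x->s1; s0-y->s0; s1-x->s2; s1-y->s1; s2-x->s0; s2-y->s3; s3-x->s0; s3-y->s4; s4-x->s0; s4-y->s5; s5-x->s0; s5-y->s5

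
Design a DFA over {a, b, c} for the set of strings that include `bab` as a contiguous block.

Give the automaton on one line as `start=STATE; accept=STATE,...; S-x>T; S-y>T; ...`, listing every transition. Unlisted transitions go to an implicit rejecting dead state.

Track how much of `bab` has been matched so far: state q0 is no progress, q3 is the absorbing accept state reached once `bab` has occurred. Intermediate states record partial matches; on a mismatch, fall back to the longest reusable overlap.
        a   b   c  
>  q0   q0  q1  q0 
   q1   q2  q1  q0 
   q2   q0  q3  q0 
 * q3   q3  q3  q3 
(> = start, * = accepting)

start=q0; accept=q3; q0-a>q0; q0-b>q1; q0-c>q0; q1-a>q2; q1-b>q1; q1-c>q0; q2-a>q0; q2-b>q3; q2-c>q0; q3-a>q3; q3-b>q3; q3-c>q3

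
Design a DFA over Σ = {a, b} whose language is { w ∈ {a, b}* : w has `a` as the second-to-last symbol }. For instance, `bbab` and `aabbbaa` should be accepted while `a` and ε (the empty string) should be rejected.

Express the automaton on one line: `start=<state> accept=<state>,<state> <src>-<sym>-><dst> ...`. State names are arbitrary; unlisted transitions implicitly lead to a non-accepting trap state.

start=q0 accept=q3,q4 q0-a->q1 q0-b->q2 q1-a->q3 q1-b->q4 q2-a->q5 q2-b->q6 q3-a->q3 q3-b->q4 q4-a->q5 q4-b->q6 q5-a->q3 q5-b->q4 q6-a->q5 q6-b->q6

A DFA must remember the last 2 symbols (since which symbol is second-to-last isn't known until the input ends). Use one state per possible window of the last ≤2 symbols; accept from those whose window starts with `a`.
7 states suffice.
        a   b  
>  q0   q1  q2 
   q1   q3  q4 
   q2   q5  q6 
 * q3   q3  q4 
 * q4   q5  q6 
   q5   q3  q4 
   q6   q5  q6 
(> = start, * = accepting)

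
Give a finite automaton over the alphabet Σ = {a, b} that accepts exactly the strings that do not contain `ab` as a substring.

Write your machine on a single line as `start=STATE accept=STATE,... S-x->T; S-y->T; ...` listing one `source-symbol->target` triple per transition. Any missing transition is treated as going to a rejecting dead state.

start=s0; accept=s0,s1; s0-a->s1; s0-b->s0; s1-a->s1; s1-b->s2; s2-a->s2; s2-b->s2

Track partial matches of the forbidden pattern `ab`. State s2 is a dead state reached once `ab` has occurred; every other state accepts. s0 means no part of `ab` is currently matched.
3 states suffice.
        a   b  
>* s0   s1  s0 
 * s1   s1  s2 
   s2   s2  s2 
(> = start, * = accepting)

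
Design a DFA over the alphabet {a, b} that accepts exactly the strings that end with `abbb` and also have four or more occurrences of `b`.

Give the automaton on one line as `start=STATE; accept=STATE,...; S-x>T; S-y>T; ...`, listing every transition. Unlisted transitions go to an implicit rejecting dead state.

Run two small machines in parallel and take their product. The first has 5 states tracking how much of the suffix `abbb` has currently been matched; the second has 6 states tracking the count of `b`s, saturating at 5. A product state is a pair (one from each), accepting exactly when both do.
A 24-state machine:
          a    b  
>  q0     q1   q2 
   q1     q1   q3 
   q2     q4   q5 
   q3     q4   q6 
   q4     q4   q7 
   q5     q8   q9 
   q6     q8  q10 
   q7     q8  q11 
   q8     q8  q12 
   q9    q13  q14 
   q10   q13  q14 
   q11   q13  q15 
   q12   q13  q16 
   q13   q13  q17 
   q14   q18  q19 
 * q15   q18  q19 
   q16   q18  q20 
   q17   q18  q21 
   q18   q18  q22 
   q19   q23  q19 
 * q20   q23  q19 
   q21   q23  q20 
   q22   q23  q21 
   q23   q23  q22 
(> = start, * = accepting)

start=q0; accept=q15,q20; q0-a>q1; q0-b>q2; q1-a>q1; q1-b>q3; q2-a>q4; q2-b>q5; q3-a>q4; q3-b>q6; q4-a>q4; q4-b>q7; q5-a>q8; q5-b>q9; q6-a>q8; q6-b>q10; q7-a>q8; q7-b>q11; q8-a>q8; q8-b>q12; q9-a>q13; q9-b>q14; q10-a>q13; q10-b>q14; q11-a>q13; q11-b>q15; q12-a>q13; q12-b>q16; q13-a>q13; q13-b>q17; q14-a>q18; q14-b>q19; q15-a>q18; q15-b>q19; q16-a>q18; q16-b>q20; q17-a>q18; q17-b>q21; q18-a>q18; q18-b>q22; q19-a>q23; q19-b>q19; q20-a>q23; q20-b>q19; q21-a>q23; q21-b>q20; q22-a>q23; q22-b>q21; q23-a>q23; q23-b>q22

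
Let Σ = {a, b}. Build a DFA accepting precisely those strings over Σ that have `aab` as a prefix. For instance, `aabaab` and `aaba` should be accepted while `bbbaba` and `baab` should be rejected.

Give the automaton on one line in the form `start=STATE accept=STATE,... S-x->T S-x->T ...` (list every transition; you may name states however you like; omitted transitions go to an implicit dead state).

start=S0 accept=S3 S0-a->S1 S0-b->S4 S1-a->S2 S1-b->S4 S2-a->S4 S2-b->S3 S3-a->S3 S3-b->S3 S4-a->S4 S4-b->S4

Walk along `aab` while the input agrees: from S0 take `a` to S1, and so on. Any deviation drops to the rejecting sink S4. Once S3 is reached the prefix is confirmed and every continuation is accepted.
With 5 states:
        a   b  
>  S0   S1  S4 
   S1   S2  S4 
   S2   S4  S3 
 * S3   S3  S3 
   S4   S4  S4 
(> = start, * = accepting)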